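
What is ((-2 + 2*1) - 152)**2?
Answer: 23104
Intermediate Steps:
((-2 + 2*1) - 152)**2 = ((-2 + 2) - 152)**2 = (0 - 152)**2 = (-152)**2 = 23104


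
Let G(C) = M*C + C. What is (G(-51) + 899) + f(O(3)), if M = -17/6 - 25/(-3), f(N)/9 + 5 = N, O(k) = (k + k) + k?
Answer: 1207/2 ≈ 603.50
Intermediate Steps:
O(k) = 3*k (O(k) = 2*k + k = 3*k)
f(N) = -45 + 9*N
M = 11/2 (M = -17*⅙ - 25*(-⅓) = -17/6 + 25/3 = 11/2 ≈ 5.5000)
G(C) = 13*C/2 (G(C) = 11*C/2 + C = 13*C/2)
(G(-51) + 899) + f(O(3)) = ((13/2)*(-51) + 899) + (-45 + 9*(3*3)) = (-663/2 + 899) + (-45 + 9*9) = 1135/2 + (-45 + 81) = 1135/2 + 36 = 1207/2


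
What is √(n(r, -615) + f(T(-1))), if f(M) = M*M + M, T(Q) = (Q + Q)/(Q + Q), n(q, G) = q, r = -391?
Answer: I*√389 ≈ 19.723*I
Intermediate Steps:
T(Q) = 1 (T(Q) = (2*Q)/((2*Q)) = (2*Q)*(1/(2*Q)) = 1)
f(M) = M + M² (f(M) = M² + M = M + M²)
√(n(r, -615) + f(T(-1))) = √(-391 + 1*(1 + 1)) = √(-391 + 1*2) = √(-391 + 2) = √(-389) = I*√389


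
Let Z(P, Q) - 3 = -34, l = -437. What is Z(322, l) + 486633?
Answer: 486602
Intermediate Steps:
Z(P, Q) = -31 (Z(P, Q) = 3 - 34 = -31)
Z(322, l) + 486633 = -31 + 486633 = 486602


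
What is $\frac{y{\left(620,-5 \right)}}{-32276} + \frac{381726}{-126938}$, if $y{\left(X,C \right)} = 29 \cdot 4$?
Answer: $- \frac{1541914148}{512131361} \approx -3.0108$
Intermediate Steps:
$y{\left(X,C \right)} = 116$
$\frac{y{\left(620,-5 \right)}}{-32276} + \frac{381726}{-126938} = \frac{116}{-32276} + \frac{381726}{-126938} = 116 \left(- \frac{1}{32276}\right) + 381726 \left(- \frac{1}{126938}\right) = - \frac{29}{8069} - \frac{190863}{63469} = - \frac{1541914148}{512131361}$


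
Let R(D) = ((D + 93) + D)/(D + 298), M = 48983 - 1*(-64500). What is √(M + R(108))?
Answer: √18706209242/406 ≈ 336.87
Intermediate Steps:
M = 113483 (M = 48983 + 64500 = 113483)
R(D) = (93 + 2*D)/(298 + D) (R(D) = ((93 + D) + D)/(298 + D) = (93 + 2*D)/(298 + D))
√(M + R(108)) = √(113483 + (93 + 2*108)/(298 + 108)) = √(113483 + (93 + 216)/406) = √(113483 + (1/406)*309) = √(113483 + 309/406) = √(46074407/406) = √18706209242/406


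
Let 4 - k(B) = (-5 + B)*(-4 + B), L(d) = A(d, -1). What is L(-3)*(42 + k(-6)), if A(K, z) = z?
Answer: 64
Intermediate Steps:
L(d) = -1
k(B) = 4 - (-5 + B)*(-4 + B)
L(-3)*(42 + k(-6)) = -(42 + (-16 - 1*(-6)² + 9*(-6))) = -(42 + (-16 - 1*36 - 54)) = -(42 + (-16 - 36 - 54)) = -(42 - 106) = -1*(-64) = 64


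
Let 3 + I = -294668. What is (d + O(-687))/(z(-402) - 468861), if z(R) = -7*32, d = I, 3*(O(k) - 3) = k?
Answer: 294897/469085 ≈ 0.62866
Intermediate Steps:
I = -294671 (I = -3 - 294668 = -294671)
O(k) = 3 + k/3
d = -294671
z(R) = -224
(d + O(-687))/(z(-402) - 468861) = (-294671 + (3 + (1/3)*(-687)))/(-224 - 468861) = (-294671 + (3 - 229))/(-469085) = (-294671 - 226)*(-1/469085) = -294897*(-1/469085) = 294897/469085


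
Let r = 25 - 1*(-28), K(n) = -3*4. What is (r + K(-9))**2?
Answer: 1681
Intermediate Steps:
K(n) = -12
r = 53 (r = 25 + 28 = 53)
(r + K(-9))**2 = (53 - 12)**2 = 41**2 = 1681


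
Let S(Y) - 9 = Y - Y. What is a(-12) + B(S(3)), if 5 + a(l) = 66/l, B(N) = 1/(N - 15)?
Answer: -32/3 ≈ -10.667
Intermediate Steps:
S(Y) = 9 (S(Y) = 9 + (Y - Y) = 9 + 0 = 9)
B(N) = 1/(-15 + N)
a(l) = -5 + 66/l
a(-12) + B(S(3)) = (-5 + 66/(-12)) + 1/(-15 + 9) = (-5 + 66*(-1/12)) + 1/(-6) = (-5 - 11/2) - ⅙ = -21/2 - ⅙ = -32/3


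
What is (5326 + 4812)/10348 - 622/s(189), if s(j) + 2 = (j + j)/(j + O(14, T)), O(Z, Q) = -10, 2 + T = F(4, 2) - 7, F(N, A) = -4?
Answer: -71995179/12935 ≈ -5565.9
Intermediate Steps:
T = -13 (T = -2 + (-4 - 7) = -2 - 11 = -13)
s(j) = -2 + 2*j/(-10 + j) (s(j) = -2 + (j + j)/(j - 10) = -2 + (2*j)/(-10 + j) = -2 + 2*j/(-10 + j))
(5326 + 4812)/10348 - 622/s(189) = (5326 + 4812)/10348 - 622/(20/(-10 + 189)) = 10138*(1/10348) - 622/(20/179) = 5069/5174 - 622/(20*(1/179)) = 5069/5174 - 622/20/179 = 5069/5174 - 622*179/20 = 5069/5174 - 55669/10 = -71995179/12935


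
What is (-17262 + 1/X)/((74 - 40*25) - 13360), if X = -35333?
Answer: 609918247/504767238 ≈ 1.2083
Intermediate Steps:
(-17262 + 1/X)/((74 - 40*25) - 13360) = (-17262 + 1/(-35333))/((74 - 40*25) - 13360) = (-17262 - 1/35333)/((74 - 1000) - 13360) = -609918247/(35333*(-926 - 13360)) = -609918247/35333/(-14286) = -609918247/35333*(-1/14286) = 609918247/504767238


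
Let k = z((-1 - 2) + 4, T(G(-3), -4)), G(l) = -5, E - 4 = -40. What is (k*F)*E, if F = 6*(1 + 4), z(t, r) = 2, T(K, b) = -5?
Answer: -2160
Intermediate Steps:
E = -36 (E = 4 - 40 = -36)
F = 30 (F = 6*5 = 30)
k = 2
(k*F)*E = (2*30)*(-36) = 60*(-36) = -2160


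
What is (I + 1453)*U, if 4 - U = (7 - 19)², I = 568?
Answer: -282940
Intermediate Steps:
U = -140 (U = 4 - (7 - 19)² = 4 - 1*(-12)² = 4 - 1*144 = 4 - 144 = -140)
(I + 1453)*U = (568 + 1453)*(-140) = 2021*(-140) = -282940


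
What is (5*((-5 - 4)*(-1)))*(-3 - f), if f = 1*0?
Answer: -135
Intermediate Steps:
f = 0
(5*((-5 - 4)*(-1)))*(-3 - f) = (5*((-5 - 4)*(-1)))*(-3 - 1*0) = (5*(-9*(-1)))*(-3 + 0) = (5*9)*(-3) = 45*(-3) = -135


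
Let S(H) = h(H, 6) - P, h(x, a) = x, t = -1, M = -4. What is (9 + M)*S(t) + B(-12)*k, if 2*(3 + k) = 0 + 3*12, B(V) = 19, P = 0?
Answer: 280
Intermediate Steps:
S(H) = H (S(H) = H - 1*0 = H + 0 = H)
k = 15 (k = -3 + (0 + 3*12)/2 = -3 + (0 + 36)/2 = -3 + (½)*36 = -3 + 18 = 15)
(9 + M)*S(t) + B(-12)*k = (9 - 4)*(-1) + 19*15 = 5*(-1) + 285 = -5 + 285 = 280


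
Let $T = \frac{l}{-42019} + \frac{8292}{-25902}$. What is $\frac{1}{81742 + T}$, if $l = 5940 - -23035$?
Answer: $\frac{181396023}{14827490556733} \approx 1.2234 \cdot 10^{-5}$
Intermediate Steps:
$l = 28975$ ($l = 5940 + 23035 = 28975$)
$T = - \frac{183155333}{181396023}$ ($T = \frac{28975}{-42019} + \frac{8292}{-25902} = 28975 \left(- \frac{1}{42019}\right) + 8292 \left(- \frac{1}{25902}\right) = - \frac{28975}{42019} - \frac{1382}{4317} = - \frac{183155333}{181396023} \approx -1.0097$)
$\frac{1}{81742 + T} = \frac{1}{81742 - \frac{183155333}{181396023}} = \frac{1}{\frac{14827490556733}{181396023}} = \frac{181396023}{14827490556733}$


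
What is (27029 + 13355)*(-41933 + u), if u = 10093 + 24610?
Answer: -291976320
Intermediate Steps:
u = 34703
(27029 + 13355)*(-41933 + u) = (27029 + 13355)*(-41933 + 34703) = 40384*(-7230) = -291976320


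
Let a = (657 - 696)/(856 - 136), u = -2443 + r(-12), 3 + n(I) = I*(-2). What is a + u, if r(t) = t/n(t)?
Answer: -4105291/1680 ≈ -2443.6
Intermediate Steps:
n(I) = -3 - 2*I (n(I) = -3 + I*(-2) = -3 - 2*I)
r(t) = t/(-3 - 2*t)
u = -17105/7 (u = -2443 - 1*(-12)/(3 + 2*(-12)) = -2443 - 1*(-12)/(3 - 24) = -2443 - 1*(-12)/(-21) = -2443 - 1*(-12)*(-1/21) = -2443 - 4/7 = -17105/7 ≈ -2443.6)
a = -13/240 (a = -39/720 = -39*1/720 = -13/240 ≈ -0.054167)
a + u = -13/240 - 17105/7 = -4105291/1680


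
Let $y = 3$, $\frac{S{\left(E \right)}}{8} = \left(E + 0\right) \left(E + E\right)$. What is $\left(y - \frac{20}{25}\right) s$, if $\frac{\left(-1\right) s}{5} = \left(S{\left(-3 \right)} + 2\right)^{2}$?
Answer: $-234476$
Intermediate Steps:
$S{\left(E \right)} = 16 E^{2}$ ($S{\left(E \right)} = 8 \left(E + 0\right) \left(E + E\right) = 8 E 2 E = 8 \cdot 2 E^{2} = 16 E^{2}$)
$s = -106580$ ($s = - 5 \left(16 \left(-3\right)^{2} + 2\right)^{2} = - 5 \left(16 \cdot 9 + 2\right)^{2} = - 5 \left(144 + 2\right)^{2} = - 5 \cdot 146^{2} = \left(-5\right) 21316 = -106580$)
$\left(y - \frac{20}{25}\right) s = \left(3 - \frac{20}{25}\right) \left(-106580\right) = \left(3 - \frac{4}{5}\right) \left(-106580\right) = \frac{11}{5} \left(-106580\right) = -234476$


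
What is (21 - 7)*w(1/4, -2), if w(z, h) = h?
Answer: -28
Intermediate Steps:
(21 - 7)*w(1/4, -2) = (21 - 7)*(-2) = 14*(-2) = -28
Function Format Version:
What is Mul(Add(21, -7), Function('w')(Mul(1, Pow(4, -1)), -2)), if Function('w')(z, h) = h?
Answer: -28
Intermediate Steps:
Mul(Add(21, -7), Function('w')(Mul(1, Pow(4, -1)), -2)) = Mul(Add(21, -7), -2) = Mul(14, -2) = -28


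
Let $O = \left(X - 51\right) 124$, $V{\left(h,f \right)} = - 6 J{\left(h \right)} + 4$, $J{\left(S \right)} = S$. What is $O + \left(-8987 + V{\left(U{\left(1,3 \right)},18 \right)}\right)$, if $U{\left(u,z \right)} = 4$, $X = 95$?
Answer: $-3551$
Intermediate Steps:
$V{\left(h,f \right)} = 4 - 6 h$ ($V{\left(h,f \right)} = - 6 h + 4 = 4 - 6 h$)
$O = 5456$ ($O = \left(95 - 51\right) 124 = 44 \cdot 124 = 5456$)
$O + \left(-8987 + V{\left(U{\left(1,3 \right)},18 \right)}\right) = 5456 + \left(-8987 + \left(4 - 24\right)\right) = 5456 - 9007 = -3551$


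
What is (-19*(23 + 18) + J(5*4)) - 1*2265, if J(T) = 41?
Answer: -3003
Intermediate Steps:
(-19*(23 + 18) + J(5*4)) - 1*2265 = (-19*(23 + 18) + 41) - 1*2265 = (-19*41 + 41) - 2265 = (-779 + 41) - 2265 = -738 - 2265 = -3003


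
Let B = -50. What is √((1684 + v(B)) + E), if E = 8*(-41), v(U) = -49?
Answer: √1307 ≈ 36.152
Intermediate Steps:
E = -328
√((1684 + v(B)) + E) = √((1684 - 49) - 328) = √(1635 - 328) = √1307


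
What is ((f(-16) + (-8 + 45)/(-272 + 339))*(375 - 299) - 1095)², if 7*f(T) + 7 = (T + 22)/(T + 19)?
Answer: 269704687561/219961 ≈ 1.2261e+6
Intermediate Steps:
f(T) = -1 + (22 + T)/(7*(19 + T)) (f(T) = -1 + ((T + 22)/(T + 19))/7 = -1 + ((22 + T)/(19 + T))/7 = -1 + (22 + T)/(7*(19 + T)))
((f(-16) + (-8 + 45)/(-272 + 339))*(375 - 299) - 1095)² = ((3*(-37 - 2*(-16))/(7*(19 - 16)) + (-8 + 45)/(-272 + 339))*(375 - 299) - 1095)² = (((3/7)*(-37 + 32)/3 + 37/67)*76 - 1095)² = (((3/7)*(⅓)*(-5) + 37*(1/67))*76 - 1095)² = ((-5/7 + 37/67)*76 - 1095)² = (-76/469*76 - 1095)² = (-5776/469 - 1095)² = (-519331/469)² = 269704687561/219961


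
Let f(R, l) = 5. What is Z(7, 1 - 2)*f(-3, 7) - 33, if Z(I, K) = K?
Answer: -38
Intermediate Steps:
Z(7, 1 - 2)*f(-3, 7) - 33 = (1 - 2)*5 - 33 = -1*5 - 33 = -5 - 33 = -38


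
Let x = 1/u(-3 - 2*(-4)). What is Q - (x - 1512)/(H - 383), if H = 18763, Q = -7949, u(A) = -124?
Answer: -18116537391/2279120 ≈ -7948.9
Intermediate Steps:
x = -1/124 (x = 1/(-124) = -1/124 ≈ -0.0080645)
Q - (x - 1512)/(H - 383) = -7949 - (-1/124 - 1512)/(18763 - 383) = -7949 - (-187489)/(124*18380) = -7949 - 1*(-187489/2279120) = -7949 + 187489/2279120 = -18116537391/2279120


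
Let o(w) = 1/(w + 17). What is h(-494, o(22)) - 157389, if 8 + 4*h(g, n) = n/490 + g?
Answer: -12040408379/76440 ≈ -1.5751e+5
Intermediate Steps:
o(w) = 1/(17 + w)
h(g, n) = -2 + g/4 + n/1960 (h(g, n) = -2 + (n/490 + g)/4 = -2 + (g + n/490)/4 = -2 + (g/4 + n/1960) = -2 + g/4 + n/1960)
h(-494, o(22)) - 157389 = (-2 + (1/4)*(-494) + 1/(1960*(17 + 22))) - 157389 = (-2 - 247/2 + (1/1960)/39) - 157389 = (-2 - 247/2 + (1/1960)*(1/39)) - 157389 = (-2 - 247/2 + 1/76440) - 157389 = -9593219/76440 - 157389 = -12040408379/76440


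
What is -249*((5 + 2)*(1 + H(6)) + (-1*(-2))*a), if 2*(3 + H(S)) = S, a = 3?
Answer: -3237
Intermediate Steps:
H(S) = -3 + S/2
-249*((5 + 2)*(1 + H(6)) + (-1*(-2))*a) = -249*((5 + 2)*(1 + (-3 + (1/2)*6)) - 1*(-2)*3) = -249*(7*(1 + (-3 + 3)) + 2*3) = -249*(7*(1 + 0) + 6) = -249*(7*1 + 6) = -249*(7 + 6) = -249*13 = -3237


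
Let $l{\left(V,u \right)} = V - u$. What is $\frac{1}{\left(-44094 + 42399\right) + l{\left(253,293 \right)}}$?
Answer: $- \frac{1}{1735} \approx -0.00057637$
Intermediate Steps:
$\frac{1}{\left(-44094 + 42399\right) + l{\left(253,293 \right)}} = \frac{1}{\left(-44094 + 42399\right) + \left(253 - 293\right)} = \frac{1}{-1695 + \left(253 - 293\right)} = \frac{1}{-1695 - 40} = \frac{1}{-1735} = - \frac{1}{1735}$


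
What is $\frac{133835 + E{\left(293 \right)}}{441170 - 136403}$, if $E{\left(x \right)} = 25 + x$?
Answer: $\frac{134153}{304767} \approx 0.44018$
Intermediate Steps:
$\frac{133835 + E{\left(293 \right)}}{441170 - 136403} = \frac{133835 + \left(25 + 293\right)}{441170 - 136403} = \frac{133835 + 318}{304767} = 134153 \cdot \frac{1}{304767} = \frac{134153}{304767}$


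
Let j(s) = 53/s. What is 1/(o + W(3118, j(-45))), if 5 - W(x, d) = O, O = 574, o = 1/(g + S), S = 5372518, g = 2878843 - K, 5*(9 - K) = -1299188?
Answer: -39957572/22735858463 ≈ -0.0017575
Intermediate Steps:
K = 1299233/5 (K = 9 - ⅕*(-1299188) = 9 + 1299188/5 = 1299233/5 ≈ 2.5985e+5)
g = 13094982/5 (g = 2878843 - 1*1299233/5 = 2878843 - 1299233/5 = 13094982/5 ≈ 2.6190e+6)
o = 5/39957572 (o = 1/(13094982/5 + 5372518) = 1/(39957572/5) = 5/39957572 ≈ 1.2513e-7)
W(x, d) = -569 (W(x, d) = 5 - 1*574 = 5 - 574 = -569)
1/(o + W(3118, j(-45))) = 1/(5/39957572 - 569) = 1/(-22735858463/39957572) = -39957572/22735858463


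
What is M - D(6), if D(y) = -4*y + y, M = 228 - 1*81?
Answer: 165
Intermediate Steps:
M = 147 (M = 228 - 81 = 147)
D(y) = -3*y
M - D(6) = 147 - (-3)*6 = 147 - 1*(-18) = 147 + 18 = 165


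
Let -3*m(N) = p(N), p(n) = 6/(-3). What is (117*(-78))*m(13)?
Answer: -6084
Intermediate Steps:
p(n) = -2 (p(n) = 6*(-1/3) = -2)
m(N) = 2/3 (m(N) = -1/3*(-2) = 2/3)
(117*(-78))*m(13) = (117*(-78))*(2/3) = -9126*2/3 = -6084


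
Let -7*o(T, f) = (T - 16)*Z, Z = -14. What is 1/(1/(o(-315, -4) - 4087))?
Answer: -4749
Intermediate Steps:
o(T, f) = -32 + 2*T (o(T, f) = -(T - 16)*(-14)/7 = -(-16 + T)*(-14)/7 = -(224 - 14*T)/7 = -32 + 2*T)
1/(1/(o(-315, -4) - 4087)) = 1/(1/((-32 + 2*(-315)) - 4087)) = 1/(1/((-32 - 630) - 4087)) = 1/(1/(-662 - 4087)) = 1/(1/(-4749)) = 1/(-1/4749) = -4749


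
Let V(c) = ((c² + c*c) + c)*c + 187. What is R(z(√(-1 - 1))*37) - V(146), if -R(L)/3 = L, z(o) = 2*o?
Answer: -6245775 - 222*I*√2 ≈ -6.2458e+6 - 313.96*I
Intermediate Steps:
V(c) = 187 + c*(c + 2*c²) (V(c) = ((c² + c²) + c)*c + 187 = (2*c² + c)*c + 187 = (c + 2*c²)*c + 187 = c*(c + 2*c²) + 187 = 187 + c*(c + 2*c²))
R(L) = -3*L
R(z(√(-1 - 1))*37) - V(146) = -3*2*√(-1 - 1)*37 - (187 + 146² + 2*146³) = -3*2*√(-2)*37 - (187 + 21316 + 2*3112136) = -3*2*(I*√2)*37 - (187 + 21316 + 6224272) = -3*2*I*√2*37 - 1*6245775 = -222*I*√2 - 6245775 = -6245775 - 222*I*√2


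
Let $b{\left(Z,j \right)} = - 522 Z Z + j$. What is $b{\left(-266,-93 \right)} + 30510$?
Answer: $-36904215$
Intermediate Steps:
$b{\left(Z,j \right)} = j - 522 Z^{2}$ ($b{\left(Z,j \right)} = - 522 Z^{2} + j = j - 522 Z^{2}$)
$b{\left(-266,-93 \right)} + 30510 = \left(-93 - 522 \left(-266\right)^{2}\right) + 30510 = \left(-93 - 36934632\right) + 30510 = -36934725 + 30510 = -36904215$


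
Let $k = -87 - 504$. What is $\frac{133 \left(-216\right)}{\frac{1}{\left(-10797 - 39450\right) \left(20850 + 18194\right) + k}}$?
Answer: $56359867618152$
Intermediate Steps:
$k = -591$ ($k = -87 - 504 = -591$)
$\frac{133 \left(-216\right)}{\frac{1}{\left(-10797 - 39450\right) \left(20850 + 18194\right) + k}} = \frac{133 \left(-216\right)}{\frac{1}{\left(-10797 - 39450\right) \left(20850 + 18194\right) - 591}} = - \frac{28728}{\frac{1}{\left(-50247\right) 39044 - 591}} = - \frac{28728}{\frac{1}{-1961843868 - 591}} = - \frac{28728}{\frac{1}{-1961844459}} = - \frac{28728}{- \frac{1}{1961844459}} = \left(-28728\right) \left(-1961844459\right) = 56359867618152$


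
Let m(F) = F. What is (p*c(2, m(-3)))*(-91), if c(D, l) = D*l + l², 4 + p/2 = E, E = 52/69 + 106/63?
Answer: 58916/69 ≈ 853.86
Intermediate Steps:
E = 3530/1449 (E = 52*(1/69) + 106*(1/63) = 52/69 + 106/63 = 3530/1449 ≈ 2.4362)
p = -4532/1449 (p = -8 + 2*(3530/1449) = -8 + 7060/1449 = -4532/1449 ≈ -3.1277)
c(D, l) = l² + D*l
(p*c(2, m(-3)))*(-91) = -(-4532)*(2 - 3)/483*(-91) = -(-4532)*(-1)/483*(-91) = -4532/1449*3*(-91) = -4532/483*(-91) = 58916/69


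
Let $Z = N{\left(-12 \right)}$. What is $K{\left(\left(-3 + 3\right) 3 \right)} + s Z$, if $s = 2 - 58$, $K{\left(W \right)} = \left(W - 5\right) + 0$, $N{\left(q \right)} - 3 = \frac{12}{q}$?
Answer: $-117$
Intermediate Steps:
$N{\left(q \right)} = 3 + \frac{12}{q}$
$K{\left(W \right)} = -5 + W$ ($K{\left(W \right)} = \left(-5 + W\right) + 0 = -5 + W$)
$s = -56$ ($s = 2 - 58 = -56$)
$Z = 2$ ($Z = 3 + \frac{12}{-12} = 3 + 12 \left(- \frac{1}{12}\right) = 3 - 1 = 2$)
$K{\left(\left(-3 + 3\right) 3 \right)} + s Z = \left(-5 + \left(-3 + 3\right) 3\right) - 112 = \left(-5 + 0 \cdot 3\right) - 112 = \left(-5 + 0\right) - 112 = -5 - 112 = -117$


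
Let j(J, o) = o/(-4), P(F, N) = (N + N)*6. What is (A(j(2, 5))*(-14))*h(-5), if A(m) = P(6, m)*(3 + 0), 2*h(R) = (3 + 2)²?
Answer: 7875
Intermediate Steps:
P(F, N) = 12*N (P(F, N) = (2*N)*6 = 12*N)
j(J, o) = -o/4 (j(J, o) = o*(-¼) = -o/4)
h(R) = 25/2 (h(R) = (3 + 2)²/2 = (½)*5² = (½)*25 = 25/2)
A(m) = 36*m (A(m) = (12*m)*(3 + 0) = (12*m)*3 = 36*m)
(A(j(2, 5))*(-14))*h(-5) = ((36*(-¼*5))*(-14))*(25/2) = ((36*(-5/4))*(-14))*(25/2) = -45*(-14)*(25/2) = 630*(25/2) = 7875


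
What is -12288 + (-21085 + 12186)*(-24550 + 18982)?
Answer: 49537344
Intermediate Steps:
-12288 + (-21085 + 12186)*(-24550 + 18982) = -12288 - 8899*(-5568) = -12288 + 49549632 = 49537344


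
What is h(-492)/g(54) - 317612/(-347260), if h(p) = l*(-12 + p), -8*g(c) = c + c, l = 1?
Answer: 9961489/260445 ≈ 38.248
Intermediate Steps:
g(c) = -c/4 (g(c) = -(c + c)/8 = -c/4)
h(p) = -12 + p (h(p) = 1*(-12 + p) = -12 + p)
h(-492)/g(54) - 317612/(-347260) = (-12 - 492)/((-¼*54)) - 317612/(-347260) = -504/(-27/2) - 317612*(-1/347260) = -504*(-2/27) + 79403/86815 = 112/3 + 79403/86815 = 9961489/260445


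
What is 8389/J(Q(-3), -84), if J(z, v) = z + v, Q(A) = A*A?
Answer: -8389/75 ≈ -111.85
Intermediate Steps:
Q(A) = A²
J(z, v) = v + z
8389/J(Q(-3), -84) = 8389/(-84 + (-3)²) = 8389/(-84 + 9) = 8389/(-75) = 8389*(-1/75) = -8389/75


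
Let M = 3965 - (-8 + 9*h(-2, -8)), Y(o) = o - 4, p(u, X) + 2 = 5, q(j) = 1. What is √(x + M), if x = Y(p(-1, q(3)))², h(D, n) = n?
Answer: 17*√14 ≈ 63.608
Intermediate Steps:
p(u, X) = 3 (p(u, X) = -2 + 5 = 3)
Y(o) = -4 + o
M = 4045 (M = 3965 - (-8 + 9*(-8)) = 3965 - (-8 - 72) = 3965 - 1*(-80) = 3965 + 80 = 4045)
x = 1 (x = (-4 + 3)² = (-1)² = 1)
√(x + M) = √(1 + 4045) = √4046 = 17*√14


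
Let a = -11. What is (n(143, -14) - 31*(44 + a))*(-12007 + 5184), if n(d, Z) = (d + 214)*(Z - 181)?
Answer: 481963074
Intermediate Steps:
n(d, Z) = (-181 + Z)*(214 + d) (n(d, Z) = (214 + d)*(-181 + Z) = (-181 + Z)*(214 + d))
(n(143, -14) - 31*(44 + a))*(-12007 + 5184) = ((-38734 - 181*143 + 214*(-14) - 14*143) - 31*(44 - 11))*(-12007 + 5184) = ((-38734 - 25883 - 2996 - 2002) - 31*33)*(-6823) = (-69615 - 1023)*(-6823) = -70638*(-6823) = 481963074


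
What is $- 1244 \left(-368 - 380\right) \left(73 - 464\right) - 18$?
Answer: $-363830210$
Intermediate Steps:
$- 1244 \left(-368 - 380\right) \left(73 - 464\right) - 18 = - 1244 \left(\left(-748\right) \left(-391\right)\right) - 18 = \left(-1244\right) 292468 - 18 = -363830192 - 18 = -363830210$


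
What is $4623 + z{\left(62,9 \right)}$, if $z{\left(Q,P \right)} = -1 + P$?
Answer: $4631$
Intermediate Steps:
$4623 + z{\left(62,9 \right)} = 4623 + \left(-1 + 9\right) = 4623 + 8 = 4631$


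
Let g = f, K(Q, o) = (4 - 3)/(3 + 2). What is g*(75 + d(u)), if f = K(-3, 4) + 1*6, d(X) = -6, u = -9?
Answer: 2139/5 ≈ 427.80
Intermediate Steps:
K(Q, o) = ⅕ (K(Q, o) = 1/5 = 1*(⅕) = ⅕)
f = 31/5 (f = ⅕ + 1*6 = ⅕ + 6 = 31/5 ≈ 6.2000)
g = 31/5 ≈ 6.2000
g*(75 + d(u)) = 31*(75 - 6)/5 = (31/5)*69 = 2139/5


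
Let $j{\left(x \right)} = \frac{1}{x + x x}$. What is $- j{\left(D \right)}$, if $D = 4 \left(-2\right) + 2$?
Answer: $- \frac{1}{30} \approx -0.033333$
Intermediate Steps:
$D = -6$ ($D = -8 + 2 = -6$)
$j{\left(x \right)} = \frac{1}{x + x^{2}}$
$- j{\left(D \right)} = - \frac{1}{\left(-6\right) \left(1 - 6\right)} = - \frac{-1}{6 \left(-5\right)} = - \frac{\left(-1\right) \left(-1\right)}{6 \cdot 5} = \left(-1\right) \frac{1}{30} = - \frac{1}{30}$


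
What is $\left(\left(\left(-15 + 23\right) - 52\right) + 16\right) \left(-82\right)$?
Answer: $2296$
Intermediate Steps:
$\left(\left(\left(-15 + 23\right) - 52\right) + 16\right) \left(-82\right) = \left(\left(8 - 52\right) + 16\right) \left(-82\right) = \left(-44 + 16\right) \left(-82\right) = \left(-28\right) \left(-82\right) = 2296$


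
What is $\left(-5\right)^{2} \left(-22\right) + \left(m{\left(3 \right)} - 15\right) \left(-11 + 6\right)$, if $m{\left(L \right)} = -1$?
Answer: $-470$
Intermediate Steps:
$\left(-5\right)^{2} \left(-22\right) + \left(m{\left(3 \right)} - 15\right) \left(-11 + 6\right) = \left(-5\right)^{2} \left(-22\right) + \left(-1 - 15\right) \left(-11 + 6\right) = 25 \left(-22\right) - -80 = -550 + 80 = -470$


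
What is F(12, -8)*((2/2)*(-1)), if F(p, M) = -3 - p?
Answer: 15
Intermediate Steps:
F(12, -8)*((2/2)*(-1)) = (-3 - 1*12)*((2/2)*(-1)) = (-3 - 12)*((2*(1/2))*(-1)) = -15*(-1) = 15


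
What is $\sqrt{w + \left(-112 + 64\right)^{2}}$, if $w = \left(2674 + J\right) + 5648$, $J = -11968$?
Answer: $i \sqrt{1342} \approx 36.633 i$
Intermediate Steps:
$w = -3646$ ($w = \left(2674 - 11968\right) + 5648 = -9294 + 5648 = -3646$)
$\sqrt{w + \left(-112 + 64\right)^{2}} = \sqrt{-3646 + \left(-112 + 64\right)^{2}} = \sqrt{-3646 + \left(-48\right)^{2}} = \sqrt{-3646 + 2304} = \sqrt{-1342} = i \sqrt{1342}$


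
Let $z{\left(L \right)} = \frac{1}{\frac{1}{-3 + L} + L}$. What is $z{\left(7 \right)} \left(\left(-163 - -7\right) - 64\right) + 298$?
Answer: $\frac{7762}{29} \approx 267.66$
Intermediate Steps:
$z{\left(L \right)} = \frac{1}{L + \frac{1}{-3 + L}}$
$z{\left(7 \right)} \left(\left(-163 - -7\right) - 64\right) + 298 = \frac{-3 + 7}{1 + 7^{2} - 21} \left(\left(-163 - -7\right) - 64\right) + 298 = \frac{1}{1 + 49 - 21} \cdot 4 \left(\left(-163 + 7\right) - 64\right) + 298 = \frac{1}{29} \cdot 4 \left(-156 - 64\right) + 298 = \frac{1}{29} \cdot 4 \left(-220\right) + 298 = \frac{4}{29} \left(-220\right) + 298 = - \frac{880}{29} + 298 = \frac{7762}{29}$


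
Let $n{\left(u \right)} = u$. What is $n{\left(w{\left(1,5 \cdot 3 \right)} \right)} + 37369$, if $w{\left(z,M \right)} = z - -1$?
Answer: $37371$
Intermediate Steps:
$w{\left(z,M \right)} = 1 + z$ ($w{\left(z,M \right)} = z + 1 = 1 + z$)
$n{\left(w{\left(1,5 \cdot 3 \right)} \right)} + 37369 = \left(1 + 1\right) + 37369 = 2 + 37369 = 37371$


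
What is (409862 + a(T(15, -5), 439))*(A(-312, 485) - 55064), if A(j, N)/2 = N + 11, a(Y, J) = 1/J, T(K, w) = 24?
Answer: -9729143544168/439 ≈ -2.2162e+10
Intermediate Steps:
A(j, N) = 22 + 2*N (A(j, N) = 2*(N + 11) = 2*(11 + N) = 22 + 2*N)
(409862 + a(T(15, -5), 439))*(A(-312, 485) - 55064) = (409862 + 1/439)*((22 + 2*485) - 55064) = (409862 + 1/439)*((22 + 970) - 55064) = 179929419*(992 - 55064)/439 = (179929419/439)*(-54072) = -9729143544168/439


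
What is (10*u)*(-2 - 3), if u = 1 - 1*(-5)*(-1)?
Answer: 200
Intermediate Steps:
u = -4 (u = 1 + 5*(-1) = 1 - 5 = -4)
(10*u)*(-2 - 3) = (10*(-4))*(-2 - 3) = -40*(-5) = 200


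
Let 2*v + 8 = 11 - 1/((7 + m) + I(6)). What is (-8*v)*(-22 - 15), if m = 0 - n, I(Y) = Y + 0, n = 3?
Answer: 2146/5 ≈ 429.20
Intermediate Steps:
I(Y) = Y
m = -3 (m = 0 - 1*3 = 0 - 3 = -3)
v = 29/20 (v = -4 + (11 - 1/((7 - 3) + 6))/2 = -4 + (11 - 1/(4 + 6))/2 = -4 + (11 - 1/10)/2 = -4 + (11 - 1*⅒)/2 = -4 + (11 - ⅒)/2 = -4 + (½)*(109/10) = -4 + 109/20 = 29/20 ≈ 1.4500)
(-8*v)*(-22 - 15) = (-8*29/20)*(-22 - 15) = -58/5*(-37) = 2146/5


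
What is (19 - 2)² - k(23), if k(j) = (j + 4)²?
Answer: -440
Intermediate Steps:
k(j) = (4 + j)²
(19 - 2)² - k(23) = (19 - 2)² - (4 + 23)² = 17² - 1*27² = 289 - 1*729 = 289 - 729 = -440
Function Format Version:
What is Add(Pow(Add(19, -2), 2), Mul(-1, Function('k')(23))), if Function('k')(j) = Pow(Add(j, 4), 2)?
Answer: -440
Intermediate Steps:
Function('k')(j) = Pow(Add(4, j), 2)
Add(Pow(Add(19, -2), 2), Mul(-1, Function('k')(23))) = Add(Pow(Add(19, -2), 2), Mul(-1, Pow(Add(4, 23), 2))) = Add(Pow(17, 2), Mul(-1, Pow(27, 2))) = Add(289, Mul(-1, 729)) = Add(289, -729) = -440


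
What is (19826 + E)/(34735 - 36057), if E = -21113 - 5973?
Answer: 3630/661 ≈ 5.4917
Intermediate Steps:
E = -27086
(19826 + E)/(34735 - 36057) = (19826 - 27086)/(34735 - 36057) = -7260/(-1322) = -7260*(-1/1322) = 3630/661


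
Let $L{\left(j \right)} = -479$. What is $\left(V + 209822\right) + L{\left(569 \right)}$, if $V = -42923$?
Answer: $166420$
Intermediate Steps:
$\left(V + 209822\right) + L{\left(569 \right)} = \left(-42923 + 209822\right) - 479 = 166899 - 479 = 166420$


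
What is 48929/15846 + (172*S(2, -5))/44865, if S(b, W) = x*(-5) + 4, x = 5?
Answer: 237551537/78992310 ≈ 3.0073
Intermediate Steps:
S(b, W) = -21 (S(b, W) = 5*(-5) + 4 = -25 + 4 = -21)
48929/15846 + (172*S(2, -5))/44865 = 48929/15846 + (172*(-21))/44865 = 48929*(1/15846) - 3612*1/44865 = 48929/15846 - 1204/14955 = 237551537/78992310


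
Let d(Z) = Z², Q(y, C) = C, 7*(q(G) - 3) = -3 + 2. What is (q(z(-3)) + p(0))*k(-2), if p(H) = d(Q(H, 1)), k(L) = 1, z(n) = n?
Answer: 27/7 ≈ 3.8571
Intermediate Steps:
q(G) = 20/7 (q(G) = 3 + (-3 + 2)/7 = 3 + (⅐)*(-1) = 3 - ⅐ = 20/7)
p(H) = 1 (p(H) = 1² = 1)
(q(z(-3)) + p(0))*k(-2) = (20/7 + 1)*1 = (27/7)*1 = 27/7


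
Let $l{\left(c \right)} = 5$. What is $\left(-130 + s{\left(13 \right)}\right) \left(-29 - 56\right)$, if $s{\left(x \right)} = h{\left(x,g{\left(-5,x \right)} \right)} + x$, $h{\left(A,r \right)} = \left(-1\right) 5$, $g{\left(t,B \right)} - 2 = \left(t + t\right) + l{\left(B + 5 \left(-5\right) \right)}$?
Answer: $10370$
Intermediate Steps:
$g{\left(t,B \right)} = 7 + 2 t$ ($g{\left(t,B \right)} = 2 + \left(\left(t + t\right) + 5\right) = 2 + \left(2 t + 5\right) = 2 + \left(5 + 2 t\right) = 7 + 2 t$)
$h{\left(A,r \right)} = -5$
$s{\left(x \right)} = -5 + x$
$\left(-130 + s{\left(13 \right)}\right) \left(-29 - 56\right) = \left(-130 + \left(-5 + 13\right)\right) \left(-29 - 56\right) = \left(-130 + 8\right) \left(-85\right) = \left(-122\right) \left(-85\right) = 10370$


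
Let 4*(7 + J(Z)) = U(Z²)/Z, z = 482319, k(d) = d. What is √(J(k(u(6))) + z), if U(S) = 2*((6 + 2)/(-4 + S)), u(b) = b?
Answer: √69452931/12 ≈ 694.49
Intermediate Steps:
U(S) = 16/(-4 + S) (U(S) = 2*(8/(-4 + S)) = 16/(-4 + S))
J(Z) = -7 + 4/(Z*(-4 + Z²)) (J(Z) = -7 + ((16/(-4 + Z²))/Z)/4 = -7 + (16/(Z*(-4 + Z²)))/4 = -7 + 4/(Z*(-4 + Z²)))
√(J(k(u(6))) + z) = √((4 - 7*6*(-4 + 6²))/(6*(-4 + 6²)) + 482319) = √((4 - 7*6*(-4 + 36))/(6*(-4 + 36)) + 482319) = √((⅙)*(4 - 7*6*32)/32 + 482319) = √((⅙)*(1/32)*(4 - 1344) + 482319) = √((⅙)*(1/32)*(-1340) + 482319) = √(-335/48 + 482319) = √(23150977/48) = √69452931/12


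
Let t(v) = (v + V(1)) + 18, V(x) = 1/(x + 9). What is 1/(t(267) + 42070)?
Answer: 10/423551 ≈ 2.3610e-5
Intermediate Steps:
V(x) = 1/(9 + x)
t(v) = 181/10 + v (t(v) = (v + 1/(9 + 1)) + 18 = (v + 1/10) + 18 = (v + ⅒) + 18 = (⅒ + v) + 18 = 181/10 + v)
1/(t(267) + 42070) = 1/((181/10 + 267) + 42070) = 1/(2851/10 + 42070) = 1/(423551/10) = 10/423551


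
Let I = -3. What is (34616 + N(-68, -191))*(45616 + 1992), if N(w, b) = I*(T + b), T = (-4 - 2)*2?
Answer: 1676991800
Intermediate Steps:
T = -12 (T = -6*2 = -12)
N(w, b) = 36 - 3*b (N(w, b) = -3*(-12 + b) = 36 - 3*b)
(34616 + N(-68, -191))*(45616 + 1992) = (34616 + (36 - 3*(-191)))*(45616 + 1992) = (34616 + (36 + 573))*47608 = (34616 + 609)*47608 = 35225*47608 = 1676991800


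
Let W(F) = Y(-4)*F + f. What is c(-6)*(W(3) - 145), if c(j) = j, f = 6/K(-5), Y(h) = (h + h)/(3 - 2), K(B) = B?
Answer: 5106/5 ≈ 1021.2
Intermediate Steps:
Y(h) = 2*h (Y(h) = (2*h)/1 = (2*h)*1 = 2*h)
f = -6/5 (f = 6/(-5) = 6*(-⅕) = -6/5 ≈ -1.2000)
W(F) = -6/5 - 8*F (W(F) = (2*(-4))*F - 6/5 = -8*F - 6/5 = -6/5 - 8*F)
c(-6)*(W(3) - 145) = -6*((-6/5 - 8*3) - 145) = -6*((-6/5 - 24) - 145) = -6*(-126/5 - 145) = -6*(-851/5) = 5106/5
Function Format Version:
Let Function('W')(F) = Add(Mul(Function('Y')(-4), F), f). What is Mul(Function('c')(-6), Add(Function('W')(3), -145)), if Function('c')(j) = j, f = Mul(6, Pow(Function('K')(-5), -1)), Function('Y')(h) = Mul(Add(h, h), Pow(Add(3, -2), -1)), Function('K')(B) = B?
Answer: Rational(5106, 5) ≈ 1021.2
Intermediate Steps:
Function('Y')(h) = Mul(2, h) (Function('Y')(h) = Mul(Mul(2, h), Pow(1, -1)) = Mul(Mul(2, h), 1) = Mul(2, h))
f = Rational(-6, 5) (f = Mul(6, Pow(-5, -1)) = Mul(6, Rational(-1, 5)) = Rational(-6, 5) ≈ -1.2000)
Function('W')(F) = Add(Rational(-6, 5), Mul(-8, F)) (Function('W')(F) = Add(Mul(Mul(2, -4), F), Rational(-6, 5)) = Add(Mul(-8, F), Rational(-6, 5)) = Add(Rational(-6, 5), Mul(-8, F)))
Mul(Function('c')(-6), Add(Function('W')(3), -145)) = Mul(-6, Add(Add(Rational(-6, 5), Mul(-8, 3)), -145)) = Mul(-6, Add(Add(Rational(-6, 5), -24), -145)) = Mul(-6, Add(Rational(-126, 5), -145)) = Mul(-6, Rational(-851, 5)) = Rational(5106, 5)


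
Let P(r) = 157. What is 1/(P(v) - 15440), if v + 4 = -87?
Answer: -1/15283 ≈ -6.5432e-5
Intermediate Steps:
v = -91 (v = -4 - 87 = -91)
1/(P(v) - 15440) = 1/(157 - 15440) = 1/(-15283) = -1/15283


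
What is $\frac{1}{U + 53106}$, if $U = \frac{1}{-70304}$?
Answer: $\frac{70304}{3733564223} \approx 1.883 \cdot 10^{-5}$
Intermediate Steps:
$U = - \frac{1}{70304} \approx -1.4224 \cdot 10^{-5}$
$\frac{1}{U + 53106} = \frac{1}{- \frac{1}{70304} + 53106} = \frac{1}{\frac{3733564223}{70304}} = \frac{70304}{3733564223}$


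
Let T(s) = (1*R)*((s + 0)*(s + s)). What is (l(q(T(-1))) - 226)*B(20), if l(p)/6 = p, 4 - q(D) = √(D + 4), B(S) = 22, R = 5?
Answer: -4444 - 132*√14 ≈ -4937.9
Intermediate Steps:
T(s) = 10*s² (T(s) = (1*5)*((s + 0)*(s + s)) = 5*(s*(2*s)) = 5*(2*s²) = 10*s²)
q(D) = 4 - √(4 + D) (q(D) = 4 - √(D + 4) = 4 - √(4 + D))
l(p) = 6*p
(l(q(T(-1))) - 226)*B(20) = (6*(4 - √(4 + 10*(-1)²)) - 226)*22 = (6*(4 - √(4 + 10*1)) - 226)*22 = (6*(4 - √(4 + 10)) - 226)*22 = (6*(4 - √14) - 226)*22 = ((24 - 6*√14) - 226)*22 = (-202 - 6*√14)*22 = -4444 - 132*√14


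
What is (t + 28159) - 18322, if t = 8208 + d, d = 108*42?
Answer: 22581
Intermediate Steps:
d = 4536
t = 12744 (t = 8208 + 4536 = 12744)
(t + 28159) - 18322 = (12744 + 28159) - 18322 = 40903 - 18322 = 22581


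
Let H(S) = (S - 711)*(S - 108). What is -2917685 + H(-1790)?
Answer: 1829213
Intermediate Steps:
H(S) = (-711 + S)*(-108 + S)
-2917685 + H(-1790) = -2917685 + (76788 + (-1790)**2 - 819*(-1790)) = -2917685 + (76788 + 3204100 + 1466010) = -2917685 + 4746898 = 1829213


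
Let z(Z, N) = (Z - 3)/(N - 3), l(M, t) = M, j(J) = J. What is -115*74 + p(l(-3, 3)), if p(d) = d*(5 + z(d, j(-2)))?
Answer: -42643/5 ≈ -8528.6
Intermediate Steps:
z(Z, N) = (-3 + Z)/(-3 + N)
p(d) = d*(28/5 - d/5) (p(d) = d*(5 + (-3 + d)/(-3 - 2)) = d*(5 + (-3 + d)/(-5)) = d*(5 - (-3 + d)/5) = d*(5 + (⅗ - d/5)) = d*(28/5 - d/5))
-115*74 + p(l(-3, 3)) = -115*74 + (⅕)*(-3)*(28 - 1*(-3)) = -8510 + (⅕)*(-3)*(28 + 3) = -8510 + (⅕)*(-3)*31 = -8510 - 93/5 = -42643/5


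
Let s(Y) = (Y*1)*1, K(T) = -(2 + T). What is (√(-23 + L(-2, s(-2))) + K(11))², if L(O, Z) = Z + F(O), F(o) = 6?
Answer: (13 - I*√19)² ≈ 150.0 - 113.33*I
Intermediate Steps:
K(T) = -2 - T
s(Y) = Y (s(Y) = Y*1 = Y)
L(O, Z) = 6 + Z (L(O, Z) = Z + 6 = 6 + Z)
(√(-23 + L(-2, s(-2))) + K(11))² = (√(-23 + (6 - 2)) + (-2 - 1*11))² = (√(-23 + 4) + (-2 - 11))² = (√(-19) - 13)² = (I*√19 - 13)² = (-13 + I*√19)²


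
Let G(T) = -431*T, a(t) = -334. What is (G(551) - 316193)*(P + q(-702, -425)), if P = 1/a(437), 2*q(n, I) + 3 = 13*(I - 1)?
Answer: 256170564276/167 ≈ 1.5340e+9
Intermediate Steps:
q(n, I) = -8 + 13*I/2 (q(n, I) = -3/2 + (13*(I - 1))/2 = -3/2 + (13*(-1 + I))/2 = -3/2 + (-13 + 13*I)/2 = -3/2 + (-13/2 + 13*I/2) = -8 + 13*I/2)
P = -1/334 (P = 1/(-334) = -1/334 ≈ -0.0029940)
(G(551) - 316193)*(P + q(-702, -425)) = (-431*551 - 316193)*(-1/334 + (-8 + (13/2)*(-425))) = (-237481 - 316193)*(-1/334 + (-8 - 5525/2)) = -553674*(-1/334 - 5541/2) = -553674*(-462674/167) = 256170564276/167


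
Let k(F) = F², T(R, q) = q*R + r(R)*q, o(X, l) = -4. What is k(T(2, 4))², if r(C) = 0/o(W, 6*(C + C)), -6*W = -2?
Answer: 4096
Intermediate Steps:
W = ⅓ (W = -⅙*(-2) = ⅓ ≈ 0.33333)
r(C) = 0 (r(C) = 0/(-4) = 0*(-¼) = 0)
T(R, q) = R*q (T(R, q) = q*R + 0*q = R*q + 0 = R*q)
k(T(2, 4))² = ((2*4)²)² = (8²)² = 64² = 4096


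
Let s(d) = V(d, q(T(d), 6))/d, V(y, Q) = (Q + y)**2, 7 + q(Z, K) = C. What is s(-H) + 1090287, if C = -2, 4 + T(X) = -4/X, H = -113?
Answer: 123213247/113 ≈ 1.0904e+6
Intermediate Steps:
T(X) = -4 - 4/X
q(Z, K) = -9 (q(Z, K) = -7 - 2 = -9)
s(d) = (-9 + d)**2/d
s(-H) + 1090287 = (-9 - 1*(-113))**2/((-1*(-113))) + 1090287 = (-9 + 113)**2/113 + 1090287 = (1/113)*104**2 + 1090287 = (1/113)*10816 + 1090287 = 10816/113 + 1090287 = 123213247/113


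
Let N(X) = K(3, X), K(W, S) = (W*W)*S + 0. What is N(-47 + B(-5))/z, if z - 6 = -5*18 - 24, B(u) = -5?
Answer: 13/3 ≈ 4.3333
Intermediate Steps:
K(W, S) = S*W² (K(W, S) = W²*S + 0 = S*W² + 0 = S*W²)
N(X) = 9*X (N(X) = X*3² = X*9 = 9*X)
z = -108 (z = 6 + (-5*18 - 24) = 6 + (-90 - 24) = 6 - 114 = -108)
N(-47 + B(-5))/z = (9*(-47 - 5))/(-108) = (9*(-52))*(-1/108) = -468*(-1/108) = 13/3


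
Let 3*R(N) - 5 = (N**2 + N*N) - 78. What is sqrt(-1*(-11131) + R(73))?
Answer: sqrt(131934)/3 ≈ 121.08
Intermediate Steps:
R(N) = -73/3 + 2*N**2/3 (R(N) = 5/3 + ((N**2 + N*N) - 78)/3 = 5/3 + ((N**2 + N**2) - 78)/3 = 5/3 + (2*N**2 - 78)/3 = 5/3 + (-78 + 2*N**2)/3 = 5/3 + (-26 + 2*N**2/3) = -73/3 + 2*N**2/3)
sqrt(-1*(-11131) + R(73)) = sqrt(-1*(-11131) + (-73/3 + (2/3)*73**2)) = sqrt(11131 + (-73/3 + (2/3)*5329)) = sqrt(11131 + (-73/3 + 10658/3)) = sqrt(11131 + 10585/3) = sqrt(43978/3) = sqrt(131934)/3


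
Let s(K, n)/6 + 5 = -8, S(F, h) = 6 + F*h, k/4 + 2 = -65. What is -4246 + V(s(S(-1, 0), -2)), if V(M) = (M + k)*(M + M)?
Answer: 49730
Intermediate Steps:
k = -268 (k = -8 + 4*(-65) = -8 - 260 = -268)
s(K, n) = -78 (s(K, n) = -30 + 6*(-8) = -30 - 48 = -78)
V(M) = 2*M*(-268 + M) (V(M) = (M - 268)*(M + M) = (-268 + M)*(2*M) = 2*M*(-268 + M))
-4246 + V(s(S(-1, 0), -2)) = -4246 + 2*(-78)*(-268 - 78) = -4246 + 2*(-78)*(-346) = -4246 + 53976 = 49730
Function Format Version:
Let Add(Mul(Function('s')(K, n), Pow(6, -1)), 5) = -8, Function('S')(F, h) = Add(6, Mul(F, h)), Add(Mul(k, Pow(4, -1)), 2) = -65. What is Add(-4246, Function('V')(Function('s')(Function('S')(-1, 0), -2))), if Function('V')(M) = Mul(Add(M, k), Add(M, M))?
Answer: 49730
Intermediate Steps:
k = -268 (k = Add(-8, Mul(4, -65)) = Add(-8, -260) = -268)
Function('s')(K, n) = -78 (Function('s')(K, n) = Add(-30, Mul(6, -8)) = Add(-30, -48) = -78)
Function('V')(M) = Mul(2, M, Add(-268, M)) (Function('V')(M) = Mul(Add(M, -268), Add(M, M)) = Mul(Add(-268, M), Mul(2, M)) = Mul(2, M, Add(-268, M)))
Add(-4246, Function('V')(Function('s')(Function('S')(-1, 0), -2))) = Add(-4246, Mul(2, -78, Add(-268, -78))) = Add(-4246, Mul(2, -78, -346)) = Add(-4246, 53976) = 49730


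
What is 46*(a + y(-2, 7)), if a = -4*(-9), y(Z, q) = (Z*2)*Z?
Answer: 2024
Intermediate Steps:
y(Z, q) = 2*Z**2 (y(Z, q) = (2*Z)*Z = 2*Z**2)
a = 36
46*(a + y(-2, 7)) = 46*(36 + 2*(-2)**2) = 46*(36 + 2*4) = 46*(36 + 8) = 46*44 = 2024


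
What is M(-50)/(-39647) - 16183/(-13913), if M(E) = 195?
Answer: 638894366/551608711 ≈ 1.1582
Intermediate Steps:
M(-50)/(-39647) - 16183/(-13913) = 195/(-39647) - 16183/(-13913) = 195*(-1/39647) - 16183*(-1/13913) = -195/39647 + 16183/13913 = 638894366/551608711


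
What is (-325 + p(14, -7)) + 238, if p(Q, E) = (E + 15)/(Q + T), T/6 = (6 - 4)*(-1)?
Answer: -83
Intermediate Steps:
T = -12 (T = 6*((6 - 4)*(-1)) = 6*(2*(-1)) = 6*(-2) = -12)
p(Q, E) = (15 + E)/(-12 + Q) (p(Q, E) = (E + 15)/(Q - 12) = (15 + E)/(-12 + Q))
(-325 + p(14, -7)) + 238 = (-325 + (15 - 7)/(-12 + 14)) + 238 = (-325 + 8/2) + 238 = (-325 + (½)*8) + 238 = (-325 + 4) + 238 = -321 + 238 = -83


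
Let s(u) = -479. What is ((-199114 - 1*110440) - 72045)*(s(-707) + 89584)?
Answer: -34002378895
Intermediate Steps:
((-199114 - 1*110440) - 72045)*(s(-707) + 89584) = ((-199114 - 1*110440) - 72045)*(-479 + 89584) = ((-199114 - 110440) - 72045)*89105 = (-309554 - 72045)*89105 = -381599*89105 = -34002378895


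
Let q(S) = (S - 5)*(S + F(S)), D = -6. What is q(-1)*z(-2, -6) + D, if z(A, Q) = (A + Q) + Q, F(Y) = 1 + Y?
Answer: -90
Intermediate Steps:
q(S) = (1 + 2*S)*(-5 + S) (q(S) = (S - 5)*(S + (1 + S)) = (-5 + S)*(1 + 2*S) = (1 + 2*S)*(-5 + S))
z(A, Q) = A + 2*Q
q(-1)*z(-2, -6) + D = (-5 - 9*(-1) + 2*(-1)²)*(-2 + 2*(-6)) - 6 = (-5 + 9 + 2*1)*(-2 - 12) - 6 = (-5 + 9 + 2)*(-14) - 6 = 6*(-14) - 6 = -84 - 6 = -90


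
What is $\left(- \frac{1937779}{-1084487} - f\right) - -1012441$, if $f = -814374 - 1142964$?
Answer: $\frac{3220688656152}{1084487} \approx 2.9698 \cdot 10^{6}$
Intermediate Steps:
$f = -1957338$ ($f = -814374 - 1142964 = -1957338$)
$\left(- \frac{1937779}{-1084487} - f\right) - -1012441 = \left(- \frac{1937779}{-1084487} - -1957338\right) - -1012441 = \left(\left(-1937779\right) \left(- \frac{1}{1084487}\right) + 1957338\right) + 1012441 = \left(\frac{1937779}{1084487} + 1957338\right) + 1012441 = \frac{2122709553385}{1084487} + 1012441 = \frac{3220688656152}{1084487}$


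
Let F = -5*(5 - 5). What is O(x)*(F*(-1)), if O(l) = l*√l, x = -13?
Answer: 0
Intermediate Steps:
F = 0 (F = -5*0 = 0)
O(l) = l^(3/2)
O(x)*(F*(-1)) = (-13)^(3/2)*(0*(-1)) = -13*I*√13*0 = 0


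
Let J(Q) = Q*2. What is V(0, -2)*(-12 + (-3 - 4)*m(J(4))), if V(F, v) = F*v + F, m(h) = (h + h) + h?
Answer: 0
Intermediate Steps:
J(Q) = 2*Q
m(h) = 3*h (m(h) = 2*h + h = 3*h)
V(F, v) = F + F*v
V(0, -2)*(-12 + (-3 - 4)*m(J(4))) = (0*(1 - 2))*(-12 + (-3 - 4)*(3*(2*4))) = (0*(-1))*(-12 - 21*8) = 0*(-12 - 7*24) = 0*(-12 - 168) = 0*(-180) = 0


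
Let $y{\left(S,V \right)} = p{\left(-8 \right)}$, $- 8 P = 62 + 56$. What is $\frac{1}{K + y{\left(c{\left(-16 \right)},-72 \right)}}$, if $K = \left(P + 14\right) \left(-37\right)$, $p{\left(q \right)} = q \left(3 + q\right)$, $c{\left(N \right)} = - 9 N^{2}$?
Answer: $\frac{4}{271} \approx 0.01476$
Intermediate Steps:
$P = - \frac{59}{4}$ ($P = - \frac{62 + 56}{8} = \left(- \frac{1}{8}\right) 118 = - \frac{59}{4} \approx -14.75$)
$y{\left(S,V \right)} = 40$ ($y{\left(S,V \right)} = - 8 \left(3 - 8\right) = \left(-8\right) \left(-5\right) = 40$)
$K = \frac{111}{4}$ ($K = \left(- \frac{59}{4} + 14\right) \left(-37\right) = \left(- \frac{3}{4}\right) \left(-37\right) = \frac{111}{4} \approx 27.75$)
$\frac{1}{K + y{\left(c{\left(-16 \right)},-72 \right)}} = \frac{1}{\frac{111}{4} + 40} = \frac{1}{\frac{271}{4}} = \frac{4}{271}$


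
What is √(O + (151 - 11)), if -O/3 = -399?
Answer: √1337 ≈ 36.565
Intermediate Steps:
O = 1197 (O = -3*(-399) = 1197)
√(O + (151 - 11)) = √(1197 + (151 - 11)) = √(1197 + 140) = √1337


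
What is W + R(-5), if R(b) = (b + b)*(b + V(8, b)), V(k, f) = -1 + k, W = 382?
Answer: 362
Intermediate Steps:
R(b) = 2*b*(7 + b) (R(b) = (b + b)*(b + (-1 + 8)) = (2*b)*(b + 7) = (2*b)*(7 + b) = 2*b*(7 + b))
W + R(-5) = 382 + 2*(-5)*(7 - 5) = 382 + 2*(-5)*2 = 382 - 20 = 362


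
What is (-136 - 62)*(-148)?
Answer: 29304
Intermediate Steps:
(-136 - 62)*(-148) = -198*(-148) = 29304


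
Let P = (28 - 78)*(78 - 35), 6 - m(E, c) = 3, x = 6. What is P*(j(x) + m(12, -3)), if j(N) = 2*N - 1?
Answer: -30100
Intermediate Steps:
m(E, c) = 3 (m(E, c) = 6 - 1*3 = 6 - 3 = 3)
j(N) = -1 + 2*N
P = -2150 (P = -50*43 = -2150)
P*(j(x) + m(12, -3)) = -2150*((-1 + 2*6) + 3) = -2150*((-1 + 12) + 3) = -2150*(11 + 3) = -2150*14 = -30100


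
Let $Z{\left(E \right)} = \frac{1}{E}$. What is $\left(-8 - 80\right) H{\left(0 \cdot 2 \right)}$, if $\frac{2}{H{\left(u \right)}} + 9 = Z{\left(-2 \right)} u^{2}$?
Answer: $\frac{176}{9} \approx 19.556$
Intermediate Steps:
$H{\left(u \right)} = \frac{2}{-9 - \frac{u^{2}}{2}}$ ($H{\left(u \right)} = \frac{2}{-9 + \frac{u^{2}}{-2}} = \frac{2}{-9 - \frac{u^{2}}{2}}$)
$\left(-8 - 80\right) H{\left(0 \cdot 2 \right)} = \left(-8 - 80\right) \frac{4}{-18 - \left(0 \cdot 2\right)^{2}} = - 88 \frac{4}{-18 - 0^{2}} = - 88 \frac{4}{-18 - 0} = - 88 \frac{4}{-18 + 0} = - 88 \frac{4}{-18} = - 88 \cdot 4 \left(- \frac{1}{18}\right) = \left(-88\right) \left(- \frac{2}{9}\right) = \frac{176}{9}$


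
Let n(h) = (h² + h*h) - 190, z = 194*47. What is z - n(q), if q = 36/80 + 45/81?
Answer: 150756839/16200 ≈ 9306.0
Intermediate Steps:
z = 9118
q = 181/180 (q = 36*(1/80) + 45*(1/81) = 9/20 + 5/9 = 181/180 ≈ 1.0056)
n(h) = -190 + 2*h² (n(h) = (h² + h²) - 190 = 2*h² - 190 = -190 + 2*h²)
z - n(q) = 9118 - (-190 + 2*(181/180)²) = 9118 - (-190 + 2*(32761/32400)) = 9118 - (-190 + 32761/16200) = 9118 - 1*(-3045239/16200) = 9118 + 3045239/16200 = 150756839/16200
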